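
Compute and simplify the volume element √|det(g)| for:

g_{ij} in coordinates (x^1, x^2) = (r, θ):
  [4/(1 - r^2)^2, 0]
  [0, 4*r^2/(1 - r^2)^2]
det(g) = 16*r^2/(1 - r^2)^4
√|det(g)| = 4*r/(r^2 - 1)^2
Volume element: dV = 4*r/(r^2 - 1)^2 dr dθ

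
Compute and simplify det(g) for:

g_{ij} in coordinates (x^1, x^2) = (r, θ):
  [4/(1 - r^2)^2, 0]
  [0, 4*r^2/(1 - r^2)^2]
For a 2×2 metric: det(g) = g_{11}·g_{22} - g_{12}·g_{21}
= (4/(1 - r^2)^2)·(4*r^2/(1 - r^2)^2) - (0)·(0)
= 16*r^2/(1 - r^2)^4 - 0
det(g) = 16*r^2/(1 - r^2)^4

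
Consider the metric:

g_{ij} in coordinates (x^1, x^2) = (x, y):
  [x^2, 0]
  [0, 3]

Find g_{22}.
With x^1 = x, x^2 = y, g_{22} = g_{yy} is the row-2, column-2 entry of the matrix.
g_{22} = 3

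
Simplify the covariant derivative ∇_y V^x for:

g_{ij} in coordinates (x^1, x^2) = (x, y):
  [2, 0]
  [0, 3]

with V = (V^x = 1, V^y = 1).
All Christoffel symbols are zero.
∇_y V^x = ∂_y V^x + Γ^x_{y j} V^j
  = (0) + (0)(1) + (0)(1)
  = 0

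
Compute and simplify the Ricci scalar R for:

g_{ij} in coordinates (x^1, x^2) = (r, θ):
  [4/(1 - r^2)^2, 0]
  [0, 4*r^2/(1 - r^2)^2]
Non-zero Christoffel symbols (Γ^k_{ij} = Γ^k_{ji}):
Γ^r_{r r} = 2*r/(1 - r^2)
Γ^r_{θ θ} = (r^3 + r)/(r^2 - 1)
Γ^θ_{r θ} = (-r^2 - 1)/(r^3 - r)
Ricci tensor (R_{ij} = R^k_{ikj}): R_{rr} = -4/(r^2 - 1)^2, R_{rθ} = 0, R_{θθ} = -4*r^2/(r^2 - 1)^2
Inverse metric: g^{rr} = (1 - r^2)^2/4, g^{θθ} = (1 - r^2)^2/(4*r^2)
R = g^{ij} R_{ij} = ((1 - r^2)^2/4)(-4/(r^2 - 1)^2) + ((1 - r^2)^2/(4*r^2))(-4*r^2/(r^2 - 1)^2) = -2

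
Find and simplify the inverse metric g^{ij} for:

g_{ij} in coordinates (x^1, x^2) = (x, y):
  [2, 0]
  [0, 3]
The metric is diagonal, so g^{ij} is diagonal with entries 1/g_{ii}: diag(1/2, 1/3).
g^{ij}:
  [1/2, 0]
  [0, 1/3]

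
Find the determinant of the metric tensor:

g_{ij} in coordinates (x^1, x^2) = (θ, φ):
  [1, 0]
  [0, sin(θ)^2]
For a 2×2 metric: det(g) = g_{11}·g_{22} - g_{12}·g_{21}
= (1)·(sin(θ)^2) - (0)·(0)
= sin(θ)^2 - 0
det(g) = sin(θ)^2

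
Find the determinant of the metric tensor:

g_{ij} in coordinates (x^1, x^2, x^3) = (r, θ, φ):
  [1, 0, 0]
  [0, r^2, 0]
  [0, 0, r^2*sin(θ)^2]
Diagonal metric: det(g) = g_{11}·g_{22}·g_{33}
= (1)·(r^2)·(r^2*sin(θ)^2)
det(g) = r^4*sin(θ)^2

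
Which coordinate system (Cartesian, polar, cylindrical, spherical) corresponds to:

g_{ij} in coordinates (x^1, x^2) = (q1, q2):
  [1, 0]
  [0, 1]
All components are constant and the metric is the identity, i.e. orthonormal rectilinear coordinates.
Cartesian (2D) coordinates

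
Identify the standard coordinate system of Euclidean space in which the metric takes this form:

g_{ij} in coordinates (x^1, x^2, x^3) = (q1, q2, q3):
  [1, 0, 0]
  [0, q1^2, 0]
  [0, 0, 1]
The line element ds^2 = dq1^2 + q1^2 dq2^2 + dq3^2 is dr^2 + r^2 dθ^2 + dz^2 with q1 = r, q2 = θ, q3 = z.
cylindrical coordinates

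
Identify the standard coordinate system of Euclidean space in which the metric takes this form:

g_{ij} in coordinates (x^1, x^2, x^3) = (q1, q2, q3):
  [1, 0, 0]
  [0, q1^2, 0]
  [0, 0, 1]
The line element ds^2 = dq1^2 + q1^2 dq2^2 + dq3^2 is dr^2 + r^2 dθ^2 + dz^2 with q1 = r, q2 = θ, q3 = z.
cylindrical coordinates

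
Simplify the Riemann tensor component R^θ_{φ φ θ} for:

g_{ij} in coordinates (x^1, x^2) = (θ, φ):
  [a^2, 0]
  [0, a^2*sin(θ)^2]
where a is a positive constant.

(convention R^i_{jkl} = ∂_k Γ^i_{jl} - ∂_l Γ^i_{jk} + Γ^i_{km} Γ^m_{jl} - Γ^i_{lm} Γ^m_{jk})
Non-zero Christoffel symbols (Γ^k_{ij} = Γ^k_{ji}):
Γ^θ_{φ φ} = -sin(2*θ)/2
Γ^φ_{θ φ} = 1/tan(θ)
R^θ_{φ φ θ} = ∂_φ Γ^θ_{φ θ} - ∂_θ Γ^θ_{φ φ} + Γ^θ_{φ m} Γ^m_{φ θ} - Γ^θ_{θ m} Γ^m_{φ φ}
  = (0) - (-cos(2*θ)) + (-cos(θ)^2) - (0) = -sin(θ)^2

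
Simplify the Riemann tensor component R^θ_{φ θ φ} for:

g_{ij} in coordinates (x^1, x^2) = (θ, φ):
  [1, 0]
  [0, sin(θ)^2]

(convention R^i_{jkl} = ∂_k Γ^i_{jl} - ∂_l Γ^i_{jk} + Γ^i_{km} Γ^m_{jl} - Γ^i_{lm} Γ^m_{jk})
Non-zero Christoffel symbols (Γ^k_{ij} = Γ^k_{ji}):
Γ^θ_{φ φ} = -sin(2*θ)/2
Γ^φ_{θ φ} = 1/tan(θ)
R^θ_{φ θ φ} = ∂_θ Γ^θ_{φ φ} - ∂_φ Γ^θ_{φ θ} + Γ^θ_{θ m} Γ^m_{φ φ} - Γ^θ_{φ m} Γ^m_{φ θ}
  = (-cos(2*θ)) - (0) + (0) - (-cos(θ)^2) = sin(θ)^2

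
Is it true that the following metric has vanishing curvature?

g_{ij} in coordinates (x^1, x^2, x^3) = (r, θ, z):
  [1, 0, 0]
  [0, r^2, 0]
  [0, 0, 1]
Non-zero Christoffel symbols:
Γ^r_{θ θ} = -r
Γ^θ_{r θ} = 1/r
Ricci tensor: R_{rr} = 0, R_{rθ} = 0, R_{rz} = 0, R_{θθ} = 0, R_{θz} = 0, R_{zz} = 0
All R_{ij} vanish; in 3 dimensions the Riemann tensor is fully determined by the Ricci tensor, so R^i_{jkl} = 0: the metric is flat (curvilinear coordinates on flat space).
Yes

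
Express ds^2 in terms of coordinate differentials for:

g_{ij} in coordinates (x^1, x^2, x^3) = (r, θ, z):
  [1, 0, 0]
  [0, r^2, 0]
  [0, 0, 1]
ds^2 = g_{ij} dx^i dx^j; only the non-zero components contribute.
ds^2 = dr^2 + r^2 dθ^2 + dz^2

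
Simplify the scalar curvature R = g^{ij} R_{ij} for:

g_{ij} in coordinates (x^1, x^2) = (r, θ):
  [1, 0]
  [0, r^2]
Non-zero Christoffel symbols (Γ^k_{ij} = Γ^k_{ji}):
Γ^r_{θ θ} = -r
Γ^θ_{r θ} = 1/r
Ricci tensor (R_{ij} = R^k_{ikj}): R_{rr} = 0, R_{rθ} = 0, R_{θθ} = 0
Inverse metric: g^{rr} = 1, g^{θθ} = 1/r^2
R = g^{ij} R_{ij} = (1)(0) + (1/r^2)(0) = 0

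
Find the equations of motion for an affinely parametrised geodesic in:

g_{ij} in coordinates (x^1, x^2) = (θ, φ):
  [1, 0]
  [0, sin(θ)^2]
Geodesic equation: d^2x^k/dλ^2 + Γ^k_{ij} (dx^i/dλ)(dx^j/dλ) = 0.
Non-zero Christoffel symbols:
Γ^θ_{φ φ} = -sin(2*θ)/2
Γ^φ_{θ φ} = 1/tan(θ)
Substituting (the symmetric pair Γ^k_{ij}, Γ^k_{ji} combines into a factor 2):
d^2θ/dλ^2 - (sin(2*θ)/2) (dφ/dλ)^2 = 0
d^2φ/dλ^2 + (2/tan(θ)) (dθ/dλ)(dφ/dλ) = 0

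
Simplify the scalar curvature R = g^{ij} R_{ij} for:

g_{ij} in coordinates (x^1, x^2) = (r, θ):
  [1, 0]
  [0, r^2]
Non-zero Christoffel symbols (Γ^k_{ij} = Γ^k_{ji}):
Γ^r_{θ θ} = -r
Γ^θ_{r θ} = 1/r
Ricci tensor (R_{ij} = R^k_{ikj}): R_{rr} = 0, R_{rθ} = 0, R_{θθ} = 0
Inverse metric: g^{rr} = 1, g^{θθ} = 1/r^2
R = g^{ij} R_{ij} = (1)(0) + (1/r^2)(0) = 0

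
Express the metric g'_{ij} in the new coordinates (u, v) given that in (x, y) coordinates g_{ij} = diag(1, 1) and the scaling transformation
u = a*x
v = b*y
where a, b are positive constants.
Invert the transformation: x = u/a, y = v/b
g'_{ij} = (∂x^k/∂x'^i)(∂x^l/∂x'^j) g_{kl}; with g_{kl} = δ_{kl} this is Σ_k (∂x^k/∂x'^i)(∂x^k/∂x'^j).
Jacobian: ∂x/∂u = 1/a, ∂x/∂v = 0, ∂y/∂u = 0, ∂y/∂v = 1/b
g'_{uu} = (1/a)(1/a) + (0)(0) = 1/a^2
g'_{uv} = (1/a)(0) + (0)(1/b) = 0
g'_{vv} = (0)(0) + (1/b)(1/b) = 1/b^2
g'_{ij} = diag(1/a^2, 1/b^2)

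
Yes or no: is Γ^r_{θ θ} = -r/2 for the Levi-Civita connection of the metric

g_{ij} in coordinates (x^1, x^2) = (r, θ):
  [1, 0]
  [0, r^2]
Γ^r_{θ θ} = (1/2) g^{rr} (∂_θ g_{rθ} + ∂_θ g_{rθ} - ∂_r g_{θθ}) = (1/2)(1)((0) + (0) - (2*r)) = -r
This differs from the proposed value -r/2.
No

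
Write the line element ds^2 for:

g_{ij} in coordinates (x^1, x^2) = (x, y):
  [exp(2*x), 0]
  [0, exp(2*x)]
ds^2 = g_{ij} dx^i dx^j; only the non-zero components contribute.
ds^2 = exp(2*x) dx^2 + exp(2*x) dy^2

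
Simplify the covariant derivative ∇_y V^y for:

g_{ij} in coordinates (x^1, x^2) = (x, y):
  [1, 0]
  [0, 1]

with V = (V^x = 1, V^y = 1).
All Christoffel symbols are zero.
∇_y V^y = ∂_y V^y + Γ^y_{y j} V^j
  = (0) + (0)(1) + (0)(1)
  = 0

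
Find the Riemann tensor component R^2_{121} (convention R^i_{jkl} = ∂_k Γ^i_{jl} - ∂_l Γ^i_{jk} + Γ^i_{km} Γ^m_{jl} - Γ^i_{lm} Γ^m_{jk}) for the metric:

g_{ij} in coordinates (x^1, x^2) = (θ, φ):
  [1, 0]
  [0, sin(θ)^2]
Non-zero Christoffel symbols (Γ^k_{ij} = Γ^k_{ji}):
Γ^θ_{φ φ} = -sin(2*θ)/2
Γ^φ_{θ φ} = 1/tan(θ)
R^φ_{θ φ θ} = ∂_φ Γ^φ_{θ θ} - ∂_θ Γ^φ_{θ φ} + Γ^φ_{φ m} Γ^m_{θ θ} - Γ^φ_{θ m} Γ^m_{θ φ}
  = (0) - (-1/sin(θ)^2) + (0) - (1/tan(θ)^2) = 1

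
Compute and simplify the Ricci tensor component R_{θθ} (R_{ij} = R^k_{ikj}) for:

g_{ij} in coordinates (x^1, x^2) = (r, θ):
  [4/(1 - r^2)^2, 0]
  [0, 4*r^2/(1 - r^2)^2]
Non-zero Christoffel symbols (Γ^k_{ij} = Γ^k_{ji}):
Γ^r_{r r} = 2*r/(1 - r^2)
Γ^r_{θ θ} = (r^3 + r)/(r^2 - 1)
Γ^θ_{r θ} = (-r^2 - 1)/(r^3 - r)
R^r_{θ r θ} = ∂_r Γ^r_{θ θ} - ∂_θ Γ^r_{θ r} + Γ^r_{r m} Γ^m_{θ θ} - Γ^r_{θ m} Γ^m_{θ r}
  = ((r^4 - 4*r^2 - 1)/(r^2 - 1)^2) - (0) + (-2*r^2*(r^2 + 1)/(r^2 - 1)^2) - (-(r^2 + 1)^2/(r^2 - 1)^2) = -4*r^2/(r^2 - 1)^2
R^θ_{θ θ θ} = 0 (a repeated index in an antisymmetric pair)
R_{θθ} = R^r_{θ r θ} + R^θ_{θ θ θ} = (-4*r^2/(r^2 - 1)^2) + (0) = -4*r^2/(r^2 - 1)^2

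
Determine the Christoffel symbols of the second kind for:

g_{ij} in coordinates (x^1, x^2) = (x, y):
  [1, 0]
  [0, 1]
Using Γ^k_{ij} = (1/2) g^{km} (∂_i g_{mj} + ∂_j g_{mi} - ∂_m g_{ij}); the metric is diagonal, so only the m = k term contributes.
Every metric component is constant, so all ∂_m g_{ij} = 0 and every Christoffel symbol vanishes.
All Christoffel symbols are zero.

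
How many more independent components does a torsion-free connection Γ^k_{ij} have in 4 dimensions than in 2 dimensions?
Independent components in n dimensions: n × n(n+1)/2 = n^2(n+1)/2.
4D: 4 × 10 = 40
2D: 2 × 3 = 6
Difference = 40 - 6 = 34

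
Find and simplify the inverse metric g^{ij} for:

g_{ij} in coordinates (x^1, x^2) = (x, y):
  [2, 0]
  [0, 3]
The metric is diagonal, so g^{ij} is diagonal with entries 1/g_{ii}: diag(1/2, 1/3).
g^{ij}:
  [1/2, 0]
  [0, 1/3]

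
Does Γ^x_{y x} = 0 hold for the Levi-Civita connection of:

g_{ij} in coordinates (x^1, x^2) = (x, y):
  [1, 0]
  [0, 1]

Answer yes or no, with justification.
Γ^x_{y x} = (1/2) g^{xx} (∂_y g_{xx} + ∂_x g_{xy} - ∂_x g_{yx}) = (1/2)(1)((0) + (0) - (0)) = 0
This equals the proposed value 0.
Yes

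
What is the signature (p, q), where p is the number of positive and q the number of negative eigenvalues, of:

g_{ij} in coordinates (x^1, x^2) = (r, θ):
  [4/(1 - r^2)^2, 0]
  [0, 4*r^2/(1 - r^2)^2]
The metric is diagonal, so its eigenvalues are the diagonal entries: 4/(1 - r^2)^2, 4*r^2/(1 - r^2)^2 (at a generic point, where coordinate-dependent entries are positive).
2 positive, 0 negative.
(2, 0) - Riemannian (positive definite)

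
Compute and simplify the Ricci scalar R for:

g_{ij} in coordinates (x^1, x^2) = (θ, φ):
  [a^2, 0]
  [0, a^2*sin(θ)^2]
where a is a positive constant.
Non-zero Christoffel symbols (Γ^k_{ij} = Γ^k_{ji}):
Γ^θ_{φ φ} = -sin(2*θ)/2
Γ^φ_{θ φ} = 1/tan(θ)
Ricci tensor (R_{ij} = R^k_{ikj}): R_{θθ} = 1, R_{θφ} = 0, R_{φφ} = sin(θ)^2
Inverse metric: g^{θθ} = 1/a^2, g^{φφ} = 1/(a^2*sin(θ)^2)
R = g^{ij} R_{ij} = (1/a^2)(1) + (1/(a^2*sin(θ)^2))(sin(θ)^2) = 2/a^2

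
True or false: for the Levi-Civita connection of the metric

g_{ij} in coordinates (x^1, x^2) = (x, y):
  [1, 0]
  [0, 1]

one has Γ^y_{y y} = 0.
Γ^y_{y y} = (1/2) g^{yy} (∂_y g_{yy} + ∂_y g_{yy} - ∂_y g_{yy}) = (1/2)(1)((0) + (0) - (0)) = 0
This equals the proposed value 0.
True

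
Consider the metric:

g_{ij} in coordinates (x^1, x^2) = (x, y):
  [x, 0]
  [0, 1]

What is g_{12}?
With x^1 = x, x^2 = y, g_{12} = g_{xy} is the row-1, column-2 entry of the matrix.
g_{12} = 0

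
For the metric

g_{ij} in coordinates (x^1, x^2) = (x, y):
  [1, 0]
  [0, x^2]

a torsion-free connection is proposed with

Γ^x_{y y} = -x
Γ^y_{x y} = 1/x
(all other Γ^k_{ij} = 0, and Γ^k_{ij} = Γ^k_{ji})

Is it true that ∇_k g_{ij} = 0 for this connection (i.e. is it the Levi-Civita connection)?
Using ∇_k g_{ij} = ∂_k g_{ij} - Γ^m_{ki} g_{mj} - Γ^m_{kj} g_{im}:
e.g. ∇_x g_{yy} = (2*x) - (x) - (x) = 0
Every component ∇_k g_{ij} vanishes: the connection is metric compatible.
Yes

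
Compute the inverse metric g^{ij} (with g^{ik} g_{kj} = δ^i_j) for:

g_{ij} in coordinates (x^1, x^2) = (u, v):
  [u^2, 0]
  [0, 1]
The metric is diagonal, so g^{ij} is diagonal with entries 1/g_{ii}: diag(1/(u^2), 1).
g^{ij}:
  [1/u^2, 0]
  [0, 1]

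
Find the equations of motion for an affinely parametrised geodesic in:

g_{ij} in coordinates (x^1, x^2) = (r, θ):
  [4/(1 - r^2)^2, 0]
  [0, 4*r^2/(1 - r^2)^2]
Geodesic equation: d^2x^k/dλ^2 + Γ^k_{ij} (dx^i/dλ)(dx^j/dλ) = 0.
Non-zero Christoffel symbols:
Γ^r_{r r} = 2*r/(1 - r^2)
Γ^r_{θ θ} = (r^3 + r)/(r^2 - 1)
Γ^θ_{r θ} = (-r^2 - 1)/(r^3 - r)
Substituting (the symmetric pair Γ^k_{ij}, Γ^k_{ji} combines into a factor 2):
d^2r/dλ^2 + (2*r/(1 - r^2)) (dr/dλ)^2 + ((r^3 + r)/(r^2 - 1)) (dθ/dλ)^2 = 0
d^2θ/dλ^2 + ((-2*r^2 - 2)/(r^3 - r)) (dr/dλ)(dθ/dλ) = 0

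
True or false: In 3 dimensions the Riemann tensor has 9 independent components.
n^2(n^2-1)/12 = 9·8/12 = 6 independent components for n = 3.
False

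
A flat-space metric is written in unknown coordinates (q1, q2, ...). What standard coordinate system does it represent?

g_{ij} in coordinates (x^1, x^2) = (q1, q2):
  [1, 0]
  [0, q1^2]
The line element ds^2 = dq1^2 + q1^2 dq2^2 is dr^2 + r^2 dθ^2 with q1 = r, q2 = θ.
polar coordinates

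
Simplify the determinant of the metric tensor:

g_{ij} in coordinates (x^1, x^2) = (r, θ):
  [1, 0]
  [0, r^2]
For a 2×2 metric: det(g) = g_{11}·g_{22} - g_{12}·g_{21}
= (1)·(r^2) - (0)·(0)
= r^2 - 0
det(g) = r^2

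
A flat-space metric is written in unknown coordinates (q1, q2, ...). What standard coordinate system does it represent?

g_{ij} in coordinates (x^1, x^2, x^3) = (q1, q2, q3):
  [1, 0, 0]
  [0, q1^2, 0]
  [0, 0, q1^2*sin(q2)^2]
The line element ds^2 = dq1^2 + q1^2 dq2^2 + q1^2 sin(q2)^2 dq3^2 is dr^2 + r^2 dθ^2 + r^2 sin(θ)^2 dφ^2 with q1 = r, q2 = θ, q3 = φ.
spherical coordinates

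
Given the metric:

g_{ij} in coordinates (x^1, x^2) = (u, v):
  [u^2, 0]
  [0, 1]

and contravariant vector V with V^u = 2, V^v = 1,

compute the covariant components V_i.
V_i = g_{ij} V^j:
V_u = (u^2)(2) + (0)(1) = 2*u^2
V_v = (0)(2) + (1)(1) = 1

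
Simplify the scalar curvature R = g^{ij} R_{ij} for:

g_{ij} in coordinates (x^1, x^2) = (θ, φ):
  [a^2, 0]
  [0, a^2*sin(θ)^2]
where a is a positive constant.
Non-zero Christoffel symbols (Γ^k_{ij} = Γ^k_{ji}):
Γ^θ_{φ φ} = -sin(2*θ)/2
Γ^φ_{θ φ} = 1/tan(θ)
Ricci tensor (R_{ij} = R^k_{ikj}): R_{θθ} = 1, R_{θφ} = 0, R_{φφ} = sin(θ)^2
Inverse metric: g^{θθ} = 1/a^2, g^{φφ} = 1/(a^2*sin(θ)^2)
R = g^{ij} R_{ij} = (1/a^2)(1) + (1/(a^2*sin(θ)^2))(sin(θ)^2) = 2/a^2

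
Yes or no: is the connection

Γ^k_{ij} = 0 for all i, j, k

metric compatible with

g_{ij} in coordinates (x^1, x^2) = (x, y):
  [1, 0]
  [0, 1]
Using ∇_k g_{ij} = ∂_k g_{ij} - Γ^m_{ki} g_{mj} - Γ^m_{kj} g_{im}:
e.g. ∇_x g_{yy} = (0) - (0) - (0) = 0
Every component ∇_k g_{ij} vanishes: the connection is metric compatible.
Yes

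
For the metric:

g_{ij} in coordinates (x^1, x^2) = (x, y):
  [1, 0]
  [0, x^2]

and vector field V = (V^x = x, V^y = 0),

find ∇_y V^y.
Non-zero Christoffel symbols:
Γ^x_{y y} = -x
Γ^y_{x y} = 1/x
∇_y V^y = ∂_y V^y + Γ^y_{y j} V^j
  = (0) + (1/x)(x) + (0)(0)
  = 1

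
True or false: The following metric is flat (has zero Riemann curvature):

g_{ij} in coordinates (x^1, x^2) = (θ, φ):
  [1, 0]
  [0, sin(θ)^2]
Non-zero Christoffel symbols:
Γ^θ_{φ φ} = -sin(2*θ)/2
Γ^φ_{θ φ} = 1/tan(θ)
Ricci tensor: R_{θθ} = 1, R_{θφ} = 0, R_{φφ} = sin(θ)^2
The Ricci tensor is non-zero, so the Riemann tensor is non-zero: not flat.
False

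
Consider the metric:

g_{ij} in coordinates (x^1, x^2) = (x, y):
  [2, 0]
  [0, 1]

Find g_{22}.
With x^1 = x, x^2 = y, g_{22} = g_{yy} is the row-2, column-2 entry of the matrix.
g_{22} = 1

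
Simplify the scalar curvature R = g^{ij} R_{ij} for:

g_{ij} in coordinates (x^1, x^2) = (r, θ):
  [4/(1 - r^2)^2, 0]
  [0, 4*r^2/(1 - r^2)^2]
Non-zero Christoffel symbols (Γ^k_{ij} = Γ^k_{ji}):
Γ^r_{r r} = 2*r/(1 - r^2)
Γ^r_{θ θ} = (r^3 + r)/(r^2 - 1)
Γ^θ_{r θ} = (-r^2 - 1)/(r^3 - r)
Ricci tensor (R_{ij} = R^k_{ikj}): R_{rr} = -4/(r^2 - 1)^2, R_{rθ} = 0, R_{θθ} = -4*r^2/(r^2 - 1)^2
Inverse metric: g^{rr} = (1 - r^2)^2/4, g^{θθ} = (1 - r^2)^2/(4*r^2)
R = g^{ij} R_{ij} = ((1 - r^2)^2/4)(-4/(r^2 - 1)^2) + ((1 - r^2)^2/(4*r^2))(-4*r^2/(r^2 - 1)^2) = -2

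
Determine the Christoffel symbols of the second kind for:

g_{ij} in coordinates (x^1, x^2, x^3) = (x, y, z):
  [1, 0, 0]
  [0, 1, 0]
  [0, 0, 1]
Using Γ^k_{ij} = (1/2) g^{km} (∂_i g_{mj} + ∂_j g_{mi} - ∂_m g_{ij}); the metric is diagonal, so only the m = k term contributes.
Every metric component is constant, so all ∂_m g_{ij} = 0 and every Christoffel symbol vanishes.
All Christoffel symbols are zero.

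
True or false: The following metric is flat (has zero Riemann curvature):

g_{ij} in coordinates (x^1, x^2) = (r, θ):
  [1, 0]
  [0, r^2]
Non-zero Christoffel symbols:
Γ^r_{θ θ} = -r
Γ^θ_{r θ} = 1/r
Ricci tensor: R_{rr} = 0, R_{rθ} = 0, R_{θθ} = 0
All R_{ij} vanish; in 2 dimensions the Riemann tensor is fully determined by the Ricci tensor, so R^i_{jkl} = 0: the metric is flat (curvilinear coordinates on flat space).
True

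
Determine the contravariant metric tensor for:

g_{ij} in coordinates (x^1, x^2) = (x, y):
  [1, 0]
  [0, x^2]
The metric is diagonal, so g^{ij} is diagonal with entries 1/g_{ii}: diag(1, 1/(x^2)).
g^{ij}:
  [1, 0]
  [0, 1/x^2]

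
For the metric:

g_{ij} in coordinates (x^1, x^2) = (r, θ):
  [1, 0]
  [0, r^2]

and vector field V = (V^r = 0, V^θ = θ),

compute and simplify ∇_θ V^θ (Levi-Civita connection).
Non-zero Christoffel symbols:
Γ^r_{θ θ} = -r
Γ^θ_{r θ} = 1/r
∇_θ V^θ = ∂_θ V^θ + Γ^θ_{θ j} V^j
  = (1) + (1/r)(0) + (0)(θ)
  = 1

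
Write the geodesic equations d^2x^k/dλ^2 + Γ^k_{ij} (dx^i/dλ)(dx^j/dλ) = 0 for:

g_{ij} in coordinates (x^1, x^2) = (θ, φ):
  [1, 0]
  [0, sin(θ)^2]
Geodesic equation: d^2x^k/dλ^2 + Γ^k_{ij} (dx^i/dλ)(dx^j/dλ) = 0.
Non-zero Christoffel symbols:
Γ^θ_{φ φ} = -sin(2*θ)/2
Γ^φ_{θ φ} = 1/tan(θ)
Substituting (the symmetric pair Γ^k_{ij}, Γ^k_{ji} combines into a factor 2):
d^2θ/dλ^2 - (sin(2*θ)/2) (dφ/dλ)^2 = 0
d^2φ/dλ^2 + (2/tan(θ)) (dθ/dλ)(dφ/dλ) = 0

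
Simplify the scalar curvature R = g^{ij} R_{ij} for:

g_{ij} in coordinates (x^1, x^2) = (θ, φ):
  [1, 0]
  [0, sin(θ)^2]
Non-zero Christoffel symbols (Γ^k_{ij} = Γ^k_{ji}):
Γ^θ_{φ φ} = -sin(2*θ)/2
Γ^φ_{θ φ} = 1/tan(θ)
Ricci tensor (R_{ij} = R^k_{ikj}): R_{θθ} = 1, R_{θφ} = 0, R_{φφ} = sin(θ)^2
Inverse metric: g^{θθ} = 1, g^{φφ} = 1/sin(θ)^2
R = g^{ij} R_{ij} = (1)(1) + (1/sin(θ)^2)(sin(θ)^2) = 2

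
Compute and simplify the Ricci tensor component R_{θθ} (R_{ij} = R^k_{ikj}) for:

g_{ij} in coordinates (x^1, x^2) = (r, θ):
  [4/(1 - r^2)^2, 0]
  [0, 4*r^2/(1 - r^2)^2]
Non-zero Christoffel symbols (Γ^k_{ij} = Γ^k_{ji}):
Γ^r_{r r} = 2*r/(1 - r^2)
Γ^r_{θ θ} = (r^3 + r)/(r^2 - 1)
Γ^θ_{r θ} = (-r^2 - 1)/(r^3 - r)
R^r_{θ r θ} = ∂_r Γ^r_{θ θ} - ∂_θ Γ^r_{θ r} + Γ^r_{r m} Γ^m_{θ θ} - Γ^r_{θ m} Γ^m_{θ r}
  = ((r^4 - 4*r^2 - 1)/(r^2 - 1)^2) - (0) + (-2*r^2*(r^2 + 1)/(r^2 - 1)^2) - (-(r^2 + 1)^2/(r^2 - 1)^2) = -4*r^2/(r^2 - 1)^2
R^θ_{θ θ θ} = 0 (a repeated index in an antisymmetric pair)
R_{θθ} = R^r_{θ r θ} + R^θ_{θ θ θ} = (-4*r^2/(r^2 - 1)^2) + (0) = -4*r^2/(r^2 - 1)^2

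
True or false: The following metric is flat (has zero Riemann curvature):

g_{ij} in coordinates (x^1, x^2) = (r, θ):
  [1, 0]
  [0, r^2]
Non-zero Christoffel symbols:
Γ^r_{θ θ} = -r
Γ^θ_{r θ} = 1/r
Ricci tensor: R_{rr} = 0, R_{rθ} = 0, R_{θθ} = 0
All R_{ij} vanish; in 2 dimensions the Riemann tensor is fully determined by the Ricci tensor, so R^i_{jkl} = 0: the metric is flat (curvilinear coordinates on flat space).
True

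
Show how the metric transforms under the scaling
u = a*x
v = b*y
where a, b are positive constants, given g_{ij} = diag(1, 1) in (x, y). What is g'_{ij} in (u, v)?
Invert the transformation: x = u/a, y = v/b
g'_{ij} = (∂x^k/∂x'^i)(∂x^l/∂x'^j) g_{kl}; with g_{kl} = δ_{kl} this is Σ_k (∂x^k/∂x'^i)(∂x^k/∂x'^j).
Jacobian: ∂x/∂u = 1/a, ∂x/∂v = 0, ∂y/∂u = 0, ∂y/∂v = 1/b
g'_{uu} = (1/a)(1/a) + (0)(0) = 1/a^2
g'_{uv} = (1/a)(0) + (0)(1/b) = 0
g'_{vv} = (0)(0) + (1/b)(1/b) = 1/b^2
g'_{ij} = diag(1/a^2, 1/b^2)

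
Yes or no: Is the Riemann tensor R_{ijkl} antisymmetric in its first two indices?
R_{ijkl} = -R_{jikl} (follows from metric compatibility).
Yes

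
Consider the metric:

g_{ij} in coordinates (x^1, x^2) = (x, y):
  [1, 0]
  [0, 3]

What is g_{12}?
With x^1 = x, x^2 = y, g_{12} = g_{xy} is the row-1, column-2 entry of the matrix.
g_{12} = 0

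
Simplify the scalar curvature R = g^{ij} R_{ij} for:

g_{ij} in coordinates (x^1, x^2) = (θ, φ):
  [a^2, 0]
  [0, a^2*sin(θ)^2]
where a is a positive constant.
Non-zero Christoffel symbols (Γ^k_{ij} = Γ^k_{ji}):
Γ^θ_{φ φ} = -sin(2*θ)/2
Γ^φ_{θ φ} = 1/tan(θ)
Ricci tensor (R_{ij} = R^k_{ikj}): R_{θθ} = 1, R_{θφ} = 0, R_{φφ} = sin(θ)^2
Inverse metric: g^{θθ} = 1/a^2, g^{φφ} = 1/(a^2*sin(θ)^2)
R = g^{ij} R_{ij} = (1/a^2)(1) + (1/(a^2*sin(θ)^2))(sin(θ)^2) = 2/a^2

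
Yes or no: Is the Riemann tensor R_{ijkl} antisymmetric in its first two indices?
R_{ijkl} = -R_{jikl} (follows from metric compatibility).
Yes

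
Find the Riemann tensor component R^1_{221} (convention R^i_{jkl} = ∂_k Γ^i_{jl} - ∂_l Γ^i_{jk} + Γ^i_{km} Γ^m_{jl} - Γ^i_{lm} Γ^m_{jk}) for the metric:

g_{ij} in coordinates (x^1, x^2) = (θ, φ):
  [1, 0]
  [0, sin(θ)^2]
Non-zero Christoffel symbols (Γ^k_{ij} = Γ^k_{ji}):
Γ^θ_{φ φ} = -sin(2*θ)/2
Γ^φ_{θ φ} = 1/tan(θ)
R^θ_{φ φ θ} = ∂_φ Γ^θ_{φ θ} - ∂_θ Γ^θ_{φ φ} + Γ^θ_{φ m} Γ^m_{φ θ} - Γ^θ_{θ m} Γ^m_{φ φ}
  = (0) - (-cos(2*θ)) + (-cos(θ)^2) - (0) = -sin(θ)^2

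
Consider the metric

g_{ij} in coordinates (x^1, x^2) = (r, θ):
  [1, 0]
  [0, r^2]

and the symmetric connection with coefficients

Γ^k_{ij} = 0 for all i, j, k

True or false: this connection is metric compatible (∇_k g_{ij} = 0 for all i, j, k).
Using ∇_k g_{ij} = ∂_k g_{ij} - Γ^m_{ki} g_{mj} - Γ^m_{kj} g_{im}:
∇_r g_{θθ} = (2*r) - (0) - (0) = 2*r ≠ 0
So the connection is not metric compatible (it is not the Levi-Civita connection).
False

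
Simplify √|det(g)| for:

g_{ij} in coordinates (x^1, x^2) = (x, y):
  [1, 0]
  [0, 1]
det(g) = 1
√|det(g)| = 1
Volume element: dV = 1 dx dy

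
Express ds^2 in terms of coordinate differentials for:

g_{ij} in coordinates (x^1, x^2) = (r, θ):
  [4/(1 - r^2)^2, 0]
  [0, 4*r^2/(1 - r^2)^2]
ds^2 = g_{ij} dx^i dx^j; only the non-zero components contribute.
ds^2 = (4/(1 - r^2)^2) dr^2 + (4*r^2/(1 - r^2)^2) dθ^2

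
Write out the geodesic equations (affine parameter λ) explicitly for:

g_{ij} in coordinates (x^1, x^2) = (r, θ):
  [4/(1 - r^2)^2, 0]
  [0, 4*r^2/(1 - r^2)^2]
Geodesic equation: d^2x^k/dλ^2 + Γ^k_{ij} (dx^i/dλ)(dx^j/dλ) = 0.
Non-zero Christoffel symbols:
Γ^r_{r r} = 2*r/(1 - r^2)
Γ^r_{θ θ} = (r^3 + r)/(r^2 - 1)
Γ^θ_{r θ} = (-r^2 - 1)/(r^3 - r)
Substituting (the symmetric pair Γ^k_{ij}, Γ^k_{ji} combines into a factor 2):
d^2r/dλ^2 + (2*r/(1 - r^2)) (dr/dλ)^2 + ((r^3 + r)/(r^2 - 1)) (dθ/dλ)^2 = 0
d^2θ/dλ^2 + ((-2*r^2 - 2)/(r^3 - r)) (dr/dλ)(dθ/dλ) = 0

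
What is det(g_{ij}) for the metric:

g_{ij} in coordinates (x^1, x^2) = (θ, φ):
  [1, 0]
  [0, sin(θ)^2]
For a 2×2 metric: det(g) = g_{11}·g_{22} - g_{12}·g_{21}
= (1)·(sin(θ)^2) - (0)·(0)
= sin(θ)^2 - 0
det(g) = sin(θ)^2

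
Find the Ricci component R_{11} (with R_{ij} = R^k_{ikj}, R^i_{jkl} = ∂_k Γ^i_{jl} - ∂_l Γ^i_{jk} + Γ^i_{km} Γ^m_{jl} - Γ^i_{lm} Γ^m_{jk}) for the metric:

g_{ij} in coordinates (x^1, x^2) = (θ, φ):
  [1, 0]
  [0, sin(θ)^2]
Non-zero Christoffel symbols (Γ^k_{ij} = Γ^k_{ji}):
Γ^θ_{φ φ} = -sin(2*θ)/2
Γ^φ_{θ φ} = 1/tan(θ)
R^θ_{θ θ θ} = 0 (a repeated index in an antisymmetric pair)
R^φ_{θ φ θ} = ∂_φ Γ^φ_{θ θ} - ∂_θ Γ^φ_{θ φ} + Γ^φ_{φ m} Γ^m_{θ θ} - Γ^φ_{θ m} Γ^m_{θ φ}
  = (0) - (-1/sin(θ)^2) + (0) - (1/tan(θ)^2) = 1
R_{θθ} = R^θ_{θ θ θ} + R^φ_{θ φ θ} = (0) + (1) = 1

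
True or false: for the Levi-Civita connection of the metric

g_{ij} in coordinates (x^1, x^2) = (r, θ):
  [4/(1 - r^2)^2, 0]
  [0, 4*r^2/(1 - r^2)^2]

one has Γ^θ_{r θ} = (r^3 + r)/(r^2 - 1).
Γ^θ_{r θ} = (1/2) g^{θθ} (∂_r g_{θθ} + ∂_θ g_{θr} - ∂_θ g_{rθ}) = (1/2)((1 - r^2)^2/(4*r^2))((-8*(r^3 + r)/(r^2 - 1)^3) + (0) - (0)) = (-r^2 - 1)/(r^3 - r)
This differs from the proposed value (r^3 + r)/(r^2 - 1).
False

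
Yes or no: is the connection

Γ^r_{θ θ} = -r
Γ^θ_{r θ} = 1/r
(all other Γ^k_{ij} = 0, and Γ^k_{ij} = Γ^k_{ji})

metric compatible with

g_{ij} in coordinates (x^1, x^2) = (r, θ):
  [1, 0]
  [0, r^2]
Using ∇_k g_{ij} = ∂_k g_{ij} - Γ^m_{ki} g_{mj} - Γ^m_{kj} g_{im}:
e.g. ∇_r g_{θθ} = (2*r) - (r) - (r) = 0
Every component ∇_k g_{ij} vanishes: the connection is metric compatible.
Yes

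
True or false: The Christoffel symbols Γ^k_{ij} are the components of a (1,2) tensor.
Under a change of coordinates Γ picks up an inhomogeneous term ∂²x/∂x'∂x'; e.g. Γ = 0 in Cartesian coordinates but Γ^r_{θθ} = -r in polar coordinates on the same flat plane.
False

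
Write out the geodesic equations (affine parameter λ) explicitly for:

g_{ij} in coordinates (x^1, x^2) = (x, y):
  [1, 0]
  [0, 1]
Geodesic equation: d^2x^k/dλ^2 + Γ^k_{ij} (dx^i/dλ)(dx^j/dλ) = 0.
All Christoffel symbols vanish, so the geodesics are straight lines:
d^2x/dλ^2 = 0
d^2y/dλ^2 = 0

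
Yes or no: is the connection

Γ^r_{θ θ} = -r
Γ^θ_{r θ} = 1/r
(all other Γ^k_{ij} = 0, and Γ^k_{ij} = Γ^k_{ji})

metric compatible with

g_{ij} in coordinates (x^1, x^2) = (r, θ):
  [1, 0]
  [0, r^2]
Using ∇_k g_{ij} = ∂_k g_{ij} - Γ^m_{ki} g_{mj} - Γ^m_{kj} g_{im}:
e.g. ∇_r g_{θθ} = (2*r) - (r) - (r) = 0
Every component ∇_k g_{ij} vanishes: the connection is metric compatible.
Yes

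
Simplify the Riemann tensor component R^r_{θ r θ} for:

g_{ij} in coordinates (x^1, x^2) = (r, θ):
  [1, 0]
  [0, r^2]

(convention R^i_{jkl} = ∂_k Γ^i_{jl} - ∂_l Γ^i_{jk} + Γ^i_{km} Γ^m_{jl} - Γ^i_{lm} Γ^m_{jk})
Non-zero Christoffel symbols (Γ^k_{ij} = Γ^k_{ji}):
Γ^r_{θ θ} = -r
Γ^θ_{r θ} = 1/r
R^r_{θ r θ} = ∂_r Γ^r_{θ θ} - ∂_θ Γ^r_{θ r} + Γ^r_{r m} Γ^m_{θ θ} - Γ^r_{θ m} Γ^m_{θ r}
  = (-1) - (0) + (0) - (-1) = 0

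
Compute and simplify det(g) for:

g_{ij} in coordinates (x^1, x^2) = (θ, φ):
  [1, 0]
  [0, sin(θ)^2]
For a 2×2 metric: det(g) = g_{11}·g_{22} - g_{12}·g_{21}
= (1)·(sin(θ)^2) - (0)·(0)
= sin(θ)^2 - 0
det(g) = sin(θ)^2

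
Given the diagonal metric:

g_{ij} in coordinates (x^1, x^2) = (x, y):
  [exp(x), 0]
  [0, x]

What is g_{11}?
With x^1 = x, x^2 = y, g_{11} = g_{xx} is the row-1, column-1 entry of the matrix.
g_{11} = exp(x)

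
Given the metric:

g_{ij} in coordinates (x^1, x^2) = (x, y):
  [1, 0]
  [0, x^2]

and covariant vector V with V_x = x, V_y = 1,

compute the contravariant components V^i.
Inverse metric (diagonal): g^{xx} = 1, g^{yy} = 1/x^2
V^i = g^{ij} V_j:
V^x = (1)(x) + (0)(1) = x
V^y = (0)(x) + (1/x^2)(1) = 1/x^2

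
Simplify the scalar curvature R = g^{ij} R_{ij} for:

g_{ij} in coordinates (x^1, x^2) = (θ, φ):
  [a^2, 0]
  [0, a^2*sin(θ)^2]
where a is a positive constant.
Non-zero Christoffel symbols (Γ^k_{ij} = Γ^k_{ji}):
Γ^θ_{φ φ} = -sin(2*θ)/2
Γ^φ_{θ φ} = 1/tan(θ)
Ricci tensor (R_{ij} = R^k_{ikj}): R_{θθ} = 1, R_{θφ} = 0, R_{φφ} = sin(θ)^2
Inverse metric: g^{θθ} = 1/a^2, g^{φφ} = 1/(a^2*sin(θ)^2)
R = g^{ij} R_{ij} = (1/a^2)(1) + (1/(a^2*sin(θ)^2))(sin(θ)^2) = 2/a^2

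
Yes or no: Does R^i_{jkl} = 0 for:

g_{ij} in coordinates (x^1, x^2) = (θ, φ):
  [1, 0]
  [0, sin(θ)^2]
Non-zero Christoffel symbols:
Γ^θ_{φ φ} = -sin(2*θ)/2
Γ^φ_{θ φ} = 1/tan(θ)
Ricci tensor: R_{θθ} = 1, R_{θφ} = 0, R_{φφ} = sin(θ)^2
The Ricci tensor is non-zero, so the Riemann tensor is non-zero: not flat.
No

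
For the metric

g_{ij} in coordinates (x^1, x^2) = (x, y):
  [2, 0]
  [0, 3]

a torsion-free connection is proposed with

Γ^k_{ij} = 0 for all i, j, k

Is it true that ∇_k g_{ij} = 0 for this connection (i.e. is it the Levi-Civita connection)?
Using ∇_k g_{ij} = ∂_k g_{ij} - Γ^m_{ki} g_{mj} - Γ^m_{kj} g_{im}:
e.g. ∇_y g_{xx} = (0) - (0) - (0) = 0
Every component ∇_k g_{ij} vanishes: the connection is metric compatible.
Yes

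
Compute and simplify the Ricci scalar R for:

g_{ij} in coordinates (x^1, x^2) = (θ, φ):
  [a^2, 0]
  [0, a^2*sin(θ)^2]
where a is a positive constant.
Non-zero Christoffel symbols (Γ^k_{ij} = Γ^k_{ji}):
Γ^θ_{φ φ} = -sin(2*θ)/2
Γ^φ_{θ φ} = 1/tan(θ)
Ricci tensor (R_{ij} = R^k_{ikj}): R_{θθ} = 1, R_{θφ} = 0, R_{φφ} = sin(θ)^2
Inverse metric: g^{θθ} = 1/a^2, g^{φφ} = 1/(a^2*sin(θ)^2)
R = g^{ij} R_{ij} = (1/a^2)(1) + (1/(a^2*sin(θ)^2))(sin(θ)^2) = 2/a^2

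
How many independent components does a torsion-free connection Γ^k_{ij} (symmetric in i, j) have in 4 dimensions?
Γ^k_{ij} has n choices for the upper index and n(n+1)/2 independent symmetric lower index pairs.
Total = 4 × 4×5/2 = 4 × 10 = 40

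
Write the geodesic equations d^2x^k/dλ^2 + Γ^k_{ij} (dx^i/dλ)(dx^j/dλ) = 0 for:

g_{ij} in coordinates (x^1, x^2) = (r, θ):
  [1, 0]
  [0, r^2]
Geodesic equation: d^2x^k/dλ^2 + Γ^k_{ij} (dx^i/dλ)(dx^j/dλ) = 0.
Non-zero Christoffel symbols:
Γ^r_{θ θ} = -r
Γ^θ_{r θ} = 1/r
Substituting (the symmetric pair Γ^k_{ij}, Γ^k_{ji} combines into a factor 2):
d^2r/dλ^2 - r (dθ/dλ)^2 = 0
d^2θ/dλ^2 + (2/r) (dr/dλ)(dθ/dλ) = 0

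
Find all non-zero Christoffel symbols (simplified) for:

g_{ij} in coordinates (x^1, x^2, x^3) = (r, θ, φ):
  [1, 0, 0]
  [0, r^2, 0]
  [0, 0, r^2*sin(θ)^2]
Using Γ^k_{ij} = (1/2) g^{km} (∂_i g_{mj} + ∂_j g_{mi} - ∂_m g_{ij}); the metric is diagonal, so only the m = k term contributes.
Non-zero symbols (using the symmetry Γ^k_{ij} = Γ^k_{ji}):
Γ^r_{θ θ} = (1/2) g^{rr} (∂_θ g_{rθ} + ∂_θ g_{rθ} - ∂_r g_{θθ}) = (1/2)(1)((0) + (0) - (2*r)) = -r
Γ^r_{φ φ} = (1/2) g^{rr} (∂_φ g_{rφ} + ∂_φ g_{rφ} - ∂_r g_{φφ}) = (1/2)(1)((0) + (0) - (2*r*sin(θ)^2)) = -r*sin(θ)^2
Γ^θ_{r θ} = (1/2) g^{θθ} (∂_r g_{θθ} + ∂_θ g_{θr} - ∂_θ g_{rθ}) = (1/2)(1/r^2)((2*r) + (0) - (0)) = 1/r
Γ^θ_{φ φ} = (1/2) g^{θθ} (∂_φ g_{θφ} + ∂_φ g_{θφ} - ∂_θ g_{φφ}) = (1/2)(1/r^2)((0) + (0) - (r^2*sin(2*θ))) = -sin(2*θ)/2
Γ^φ_{r φ} = (1/2) g^{φφ} (∂_r g_{φφ} + ∂_φ g_{φr} - ∂_φ g_{rφ}) = (1/2)(1/(r^2*sin(θ)^2))((2*r*sin(θ)^2) + (0) - (0)) = 1/r
Γ^φ_{θ φ} = (1/2) g^{φφ} (∂_θ g_{φφ} + ∂_φ g_{φθ} - ∂_φ g_{θφ}) = (1/2)(1/(r^2*sin(θ)^2))((r^2*sin(2*θ)) + (0) - (0)) = 1/tan(θ)
All other Christoffel symbols are zero.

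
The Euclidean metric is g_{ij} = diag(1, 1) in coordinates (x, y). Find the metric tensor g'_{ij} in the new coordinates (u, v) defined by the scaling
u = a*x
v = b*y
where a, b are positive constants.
Invert the transformation: x = u/a, y = v/b
g'_{ij} = (∂x^k/∂x'^i)(∂x^l/∂x'^j) g_{kl}; with g_{kl} = δ_{kl} this is Σ_k (∂x^k/∂x'^i)(∂x^k/∂x'^j).
Jacobian: ∂x/∂u = 1/a, ∂x/∂v = 0, ∂y/∂u = 0, ∂y/∂v = 1/b
g'_{uu} = (1/a)(1/a) + (0)(0) = 1/a^2
g'_{uv} = (1/a)(0) + (0)(1/b) = 0
g'_{vv} = (0)(0) + (1/b)(1/b) = 1/b^2
g'_{ij} = diag(1/a^2, 1/b^2)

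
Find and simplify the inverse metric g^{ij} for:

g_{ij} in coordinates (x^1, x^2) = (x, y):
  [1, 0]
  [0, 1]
The metric is diagonal, so g^{ij} is diagonal with entries 1/g_{ii}: diag(1, 1).
g^{ij}:
  [1, 0]
  [0, 1]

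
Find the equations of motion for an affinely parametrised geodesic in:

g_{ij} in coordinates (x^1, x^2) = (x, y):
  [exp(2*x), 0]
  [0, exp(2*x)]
Geodesic equation: d^2x^k/dλ^2 + Γ^k_{ij} (dx^i/dλ)(dx^j/dλ) = 0.
Non-zero Christoffel symbols:
Γ^x_{x x} = 1
Γ^x_{y y} = -1
Γ^y_{x y} = 1
Substituting (the symmetric pair Γ^k_{ij}, Γ^k_{ji} combines into a factor 2):
d^2x/dλ^2 + (dx/dλ)^2 - (dy/dλ)^2 = 0
d^2y/dλ^2 + 2 (dx/dλ)(dy/dλ) = 0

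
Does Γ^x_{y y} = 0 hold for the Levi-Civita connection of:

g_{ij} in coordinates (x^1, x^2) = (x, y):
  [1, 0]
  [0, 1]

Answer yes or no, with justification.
Γ^x_{y y} = (1/2) g^{xx} (∂_y g_{xy} + ∂_y g_{xy} - ∂_x g_{yy}) = (1/2)(1)((0) + (0) - (0)) = 0
This equals the proposed value 0.
Yes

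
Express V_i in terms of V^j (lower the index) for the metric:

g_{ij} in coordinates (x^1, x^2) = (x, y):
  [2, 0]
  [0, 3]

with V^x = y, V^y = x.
V_i = g_{ij} V^j:
V_x = (2)(y) + (0)(x) = 2*y
V_y = (0)(y) + (3)(x) = 3*x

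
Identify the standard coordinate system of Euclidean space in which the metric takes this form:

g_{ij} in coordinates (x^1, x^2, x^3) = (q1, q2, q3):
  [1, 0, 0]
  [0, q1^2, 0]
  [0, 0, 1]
The line element ds^2 = dq1^2 + q1^2 dq2^2 + dq3^2 is dr^2 + r^2 dθ^2 + dz^2 with q1 = r, q2 = θ, q3 = z.
cylindrical coordinates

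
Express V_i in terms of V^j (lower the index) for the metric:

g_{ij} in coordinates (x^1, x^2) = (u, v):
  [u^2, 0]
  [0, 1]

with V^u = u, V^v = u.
V_i = g_{ij} V^j:
V_u = (u^2)(u) + (0)(u) = u^3
V_v = (0)(u) + (1)(u) = u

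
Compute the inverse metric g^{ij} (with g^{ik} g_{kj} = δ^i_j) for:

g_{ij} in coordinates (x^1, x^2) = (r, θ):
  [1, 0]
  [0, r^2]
The metric is diagonal, so g^{ij} is diagonal with entries 1/g_{ii}: diag(1, 1/(r^2)).
g^{ij}:
  [1, 0]
  [0, 1/r^2]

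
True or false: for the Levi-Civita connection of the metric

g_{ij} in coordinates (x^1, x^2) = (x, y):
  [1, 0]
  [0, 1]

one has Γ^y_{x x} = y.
Γ^y_{x x} = (1/2) g^{yy} (∂_x g_{yx} + ∂_x g_{yx} - ∂_y g_{xx}) = (1/2)(1)((0) + (0) - (0)) = 0
This differs from the proposed value y.
False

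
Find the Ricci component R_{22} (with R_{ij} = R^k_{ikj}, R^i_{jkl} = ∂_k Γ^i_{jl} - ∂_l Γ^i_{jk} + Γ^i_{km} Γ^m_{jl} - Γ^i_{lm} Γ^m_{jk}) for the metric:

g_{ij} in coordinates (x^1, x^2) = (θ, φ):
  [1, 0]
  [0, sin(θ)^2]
Non-zero Christoffel symbols (Γ^k_{ij} = Γ^k_{ji}):
Γ^θ_{φ φ} = -sin(2*θ)/2
Γ^φ_{θ φ} = 1/tan(θ)
R^θ_{φ θ φ} = ∂_θ Γ^θ_{φ φ} - ∂_φ Γ^θ_{φ θ} + Γ^θ_{θ m} Γ^m_{φ φ} - Γ^θ_{φ m} Γ^m_{φ θ}
  = (-cos(2*θ)) - (0) + (0) - (-cos(θ)^2) = sin(θ)^2
R^φ_{φ φ φ} = 0 (a repeated index in an antisymmetric pair)
R_{φφ} = R^θ_{φ θ φ} + R^φ_{φ φ φ} = (sin(θ)^2) + (0) = sin(θ)^2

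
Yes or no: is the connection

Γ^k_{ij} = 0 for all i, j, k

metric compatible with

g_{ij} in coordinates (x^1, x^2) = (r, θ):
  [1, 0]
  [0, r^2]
Using ∇_k g_{ij} = ∂_k g_{ij} - Γ^m_{ki} g_{mj} - Γ^m_{kj} g_{im}:
∇_r g_{θθ} = (2*r) - (0) - (0) = 2*r ≠ 0
So the connection is not metric compatible (it is not the Levi-Civita connection).
No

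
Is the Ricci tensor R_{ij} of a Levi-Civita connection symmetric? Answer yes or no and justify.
R_{ij} = R^k_{ikj}; the pair symmetry R_{kilj} = R_{ljki} gives R_{ij} = R_{ji}.
Yes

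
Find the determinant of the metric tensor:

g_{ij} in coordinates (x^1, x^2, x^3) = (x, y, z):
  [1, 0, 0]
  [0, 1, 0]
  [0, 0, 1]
Diagonal metric: det(g) = g_{11}·g_{22}·g_{33}
= (1)·(1)·(1)
det(g) = 1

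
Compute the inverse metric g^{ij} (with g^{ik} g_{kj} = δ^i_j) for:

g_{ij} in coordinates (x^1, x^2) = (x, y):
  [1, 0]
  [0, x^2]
The metric is diagonal, so g^{ij} is diagonal with entries 1/g_{ii}: diag(1, 1/(x^2)).
g^{ij}:
  [1, 0]
  [0, 1/x^2]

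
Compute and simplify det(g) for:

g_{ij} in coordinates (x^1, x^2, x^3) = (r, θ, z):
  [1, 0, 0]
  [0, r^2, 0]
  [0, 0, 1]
Diagonal metric: det(g) = g_{11}·g_{22}·g_{33}
= (1)·(r^2)·(1)
det(g) = r^2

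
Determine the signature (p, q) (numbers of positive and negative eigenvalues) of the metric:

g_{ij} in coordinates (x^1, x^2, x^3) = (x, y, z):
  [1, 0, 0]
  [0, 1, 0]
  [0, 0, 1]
The metric is diagonal, so its eigenvalues are the diagonal entries: 1, 1, 1 (at a generic point, where coordinate-dependent entries are positive).
3 positive, 0 negative.
(3, 0) - Riemannian (positive definite)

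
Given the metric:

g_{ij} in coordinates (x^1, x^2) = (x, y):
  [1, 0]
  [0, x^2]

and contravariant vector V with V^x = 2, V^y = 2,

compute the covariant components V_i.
V_i = g_{ij} V^j:
V_x = (1)(2) + (0)(2) = 2
V_y = (0)(2) + (x^2)(2) = 2*x^2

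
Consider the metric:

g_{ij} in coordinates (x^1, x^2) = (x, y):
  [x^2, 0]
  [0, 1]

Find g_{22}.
With x^1 = x, x^2 = y, g_{22} = g_{yy} is the row-2, column-2 entry of the matrix.
g_{22} = 1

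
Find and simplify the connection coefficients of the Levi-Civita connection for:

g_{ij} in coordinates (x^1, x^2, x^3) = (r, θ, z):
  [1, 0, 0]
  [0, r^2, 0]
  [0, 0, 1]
Using Γ^k_{ij} = (1/2) g^{km} (∂_i g_{mj} + ∂_j g_{mi} - ∂_m g_{ij}); the metric is diagonal, so only the m = k term contributes.
Non-zero symbols (using the symmetry Γ^k_{ij} = Γ^k_{ji}):
Γ^r_{θ θ} = (1/2) g^{rr} (∂_θ g_{rθ} + ∂_θ g_{rθ} - ∂_r g_{θθ}) = (1/2)(1)((0) + (0) - (2*r)) = -r
Γ^θ_{r θ} = (1/2) g^{θθ} (∂_r g_{θθ} + ∂_θ g_{θr} - ∂_θ g_{rθ}) = (1/2)(1/r^2)((2*r) + (0) - (0)) = 1/r
All other Christoffel symbols are zero.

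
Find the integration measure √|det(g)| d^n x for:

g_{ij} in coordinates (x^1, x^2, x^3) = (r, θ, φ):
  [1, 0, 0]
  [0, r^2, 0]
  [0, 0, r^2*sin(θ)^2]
det(g) = r^4*sin(θ)^2
√|det(g)| = r^2*sin(θ) (taking 0 < θ < π so that |sin(θ)| = sin(θ))
Volume element: dV = r^2*sin(θ) dr dθ dφ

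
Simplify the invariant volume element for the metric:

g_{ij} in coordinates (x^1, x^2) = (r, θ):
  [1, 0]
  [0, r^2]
det(g) = r^2
√|det(g)| = r
Volume element: dV = r dr dθ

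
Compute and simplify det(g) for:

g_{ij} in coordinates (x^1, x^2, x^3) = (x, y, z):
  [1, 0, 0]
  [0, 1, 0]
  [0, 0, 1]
Diagonal metric: det(g) = g_{11}·g_{22}·g_{33}
= (1)·(1)·(1)
det(g) = 1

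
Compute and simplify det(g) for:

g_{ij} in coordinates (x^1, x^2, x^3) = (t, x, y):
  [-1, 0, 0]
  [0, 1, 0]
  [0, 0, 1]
Diagonal metric: det(g) = g_{11}·g_{22}·g_{33}
= (-1)·(1)·(1)
det(g) = -1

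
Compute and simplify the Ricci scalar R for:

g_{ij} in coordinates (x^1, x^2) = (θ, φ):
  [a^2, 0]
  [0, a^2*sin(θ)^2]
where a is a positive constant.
Non-zero Christoffel symbols (Γ^k_{ij} = Γ^k_{ji}):
Γ^θ_{φ φ} = -sin(2*θ)/2
Γ^φ_{θ φ} = 1/tan(θ)
Ricci tensor (R_{ij} = R^k_{ikj}): R_{θθ} = 1, R_{θφ} = 0, R_{φφ} = sin(θ)^2
Inverse metric: g^{θθ} = 1/a^2, g^{φφ} = 1/(a^2*sin(θ)^2)
R = g^{ij} R_{ij} = (1/a^2)(1) + (1/(a^2*sin(θ)^2))(sin(θ)^2) = 2/a^2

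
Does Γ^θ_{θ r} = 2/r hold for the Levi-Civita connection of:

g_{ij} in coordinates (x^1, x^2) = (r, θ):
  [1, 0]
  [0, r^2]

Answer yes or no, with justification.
Γ^θ_{θ r} = (1/2) g^{θθ} (∂_θ g_{θr} + ∂_r g_{θθ} - ∂_θ g_{θr}) = (1/2)(1/r^2)((0) + (2*r) - (0)) = 1/r
This differs from the proposed value 2/r.
No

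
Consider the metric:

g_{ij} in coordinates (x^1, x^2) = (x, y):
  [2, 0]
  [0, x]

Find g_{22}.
With x^1 = x, x^2 = y, g_{22} = g_{yy} is the row-2, column-2 entry of the matrix.
g_{22} = x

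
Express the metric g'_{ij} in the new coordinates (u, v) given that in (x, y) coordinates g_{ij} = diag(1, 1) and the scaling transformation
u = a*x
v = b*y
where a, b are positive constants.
Invert the transformation: x = u/a, y = v/b
g'_{ij} = (∂x^k/∂x'^i)(∂x^l/∂x'^j) g_{kl}; with g_{kl} = δ_{kl} this is Σ_k (∂x^k/∂x'^i)(∂x^k/∂x'^j).
Jacobian: ∂x/∂u = 1/a, ∂x/∂v = 0, ∂y/∂u = 0, ∂y/∂v = 1/b
g'_{uu} = (1/a)(1/a) + (0)(0) = 1/a^2
g'_{uv} = (1/a)(0) + (0)(1/b) = 0
g'_{vv} = (0)(0) + (1/b)(1/b) = 1/b^2
g'_{ij} = diag(1/a^2, 1/b^2)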